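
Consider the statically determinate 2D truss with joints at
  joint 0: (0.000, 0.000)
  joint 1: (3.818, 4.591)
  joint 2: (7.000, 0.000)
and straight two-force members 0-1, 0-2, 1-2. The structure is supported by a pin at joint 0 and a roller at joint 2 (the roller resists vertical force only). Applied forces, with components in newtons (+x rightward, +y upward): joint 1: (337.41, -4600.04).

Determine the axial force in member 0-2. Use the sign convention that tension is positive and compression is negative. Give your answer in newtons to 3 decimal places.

1892.348

N=3 nodes, M=3 members, R=3 reactions → 2N=6, M+R=6
member 0 (0-1): L=5.9711, (cx,cy)=(0.6394,0.7689)
member 1 (0-2): L=7.0000, (cx,cy)=(1.0000,0.0000)
member 2 (1-2): L=5.5859, (cx,cy)=(0.5696,-0.8219)
solve A·x = −loads:
  F[0-1] = -2431.8331 N (compression)
  F[0-2] = +1892.3481 N (tension)
  F[1-2] = -3321.9637 N (compression)
  Rx@0 = -337.4100 N
  Ry@0 = +1869.7540 N
  Ry@2 = +2730.2860 N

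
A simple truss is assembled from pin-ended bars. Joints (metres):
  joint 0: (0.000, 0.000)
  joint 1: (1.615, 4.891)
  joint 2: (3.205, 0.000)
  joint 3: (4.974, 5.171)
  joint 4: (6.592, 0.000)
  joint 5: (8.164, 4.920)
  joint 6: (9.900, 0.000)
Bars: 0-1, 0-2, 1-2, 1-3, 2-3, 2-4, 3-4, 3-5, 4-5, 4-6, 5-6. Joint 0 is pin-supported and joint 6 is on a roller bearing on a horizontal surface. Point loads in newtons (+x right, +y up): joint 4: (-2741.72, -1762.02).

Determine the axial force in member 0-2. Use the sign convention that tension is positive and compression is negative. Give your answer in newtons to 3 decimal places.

N=7 nodes, M=11 members, R=3 reactions → 2N=14, M+R=14
member 0 (0-1): L=5.1507, (cx,cy)=(0.3135,0.9496)
member 1 (0-2): L=3.2050, (cx,cy)=(1.0000,0.0000)
member 2 (1-2): L=5.1430, (cx,cy)=(0.3092,-0.9510)
member 3 (1-3): L=3.3706, (cx,cy)=(0.9965,0.0831)
member 4 (2-3): L=5.4652, (cx,cy)=(0.3237,0.9462)
member 5 (2-4): L=3.3870, (cx,cy)=(1.0000,0.0000)
member 6 (3-4): L=5.4182, (cx,cy)=(0.2986,-0.9544)
member 7 (3-5): L=3.1999, (cx,cy)=(0.9969,-0.0784)
member 8 (4-5): L=5.1650, (cx,cy)=(0.3044,0.9526)
member 9 (4-6): L=3.3080, (cx,cy)=(1.0000,0.0000)
member 10 (5-6): L=5.2173, (cx,cy)=(0.3327,-0.9430)
solve A·x = −loads:
  F[0-1] = -620.0304 N (compression)
  F[0-2] = -2547.3112 N (compression)
  F[1-2] = +586.1686 N (tension)
  F[1-3] = -376.9320 N (compression)
  F[2-3] = -589.1698 N (compression)
  F[2-4] = -2175.3863 N (compression)
  F[3-4] = +680.3544 N (tension)
  F[3-5] = -771.8807 N (compression)
  F[4-5] = +1168.1263 N (tension)
  F[4-6] = +413.9782 N (tension)
  F[5-6] = -1244.1495 N (compression)
  Rx@0 = +2741.7200 N
  Ry@0 = +588.7639 N
  Ry@6 = +1173.2561 N

-2547.311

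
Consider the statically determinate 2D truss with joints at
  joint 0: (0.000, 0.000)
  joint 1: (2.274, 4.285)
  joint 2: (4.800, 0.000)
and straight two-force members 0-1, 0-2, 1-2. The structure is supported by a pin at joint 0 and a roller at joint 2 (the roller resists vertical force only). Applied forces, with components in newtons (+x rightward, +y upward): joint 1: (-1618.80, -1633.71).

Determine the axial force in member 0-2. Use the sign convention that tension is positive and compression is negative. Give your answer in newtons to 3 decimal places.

-395.639

N=3 nodes, M=3 members, R=3 reactions → 2N=6, M+R=6
member 0 (0-1): L=4.8510, (cx,cy)=(0.4688,0.8833)
member 1 (0-2): L=4.8000, (cx,cy)=(1.0000,0.0000)
member 2 (1-2): L=4.9741, (cx,cy)=(0.5078,-0.8615)
solve A·x = −loads:
  F[0-1] = -2609.3071 N (compression)
  F[0-2] = -395.6395 N (compression)
  F[1-2] = +779.0813 N (tension)
  Rx@0 = +1618.8000 N
  Ry@0 = +2304.8561 N
  Ry@2 = -671.1461 N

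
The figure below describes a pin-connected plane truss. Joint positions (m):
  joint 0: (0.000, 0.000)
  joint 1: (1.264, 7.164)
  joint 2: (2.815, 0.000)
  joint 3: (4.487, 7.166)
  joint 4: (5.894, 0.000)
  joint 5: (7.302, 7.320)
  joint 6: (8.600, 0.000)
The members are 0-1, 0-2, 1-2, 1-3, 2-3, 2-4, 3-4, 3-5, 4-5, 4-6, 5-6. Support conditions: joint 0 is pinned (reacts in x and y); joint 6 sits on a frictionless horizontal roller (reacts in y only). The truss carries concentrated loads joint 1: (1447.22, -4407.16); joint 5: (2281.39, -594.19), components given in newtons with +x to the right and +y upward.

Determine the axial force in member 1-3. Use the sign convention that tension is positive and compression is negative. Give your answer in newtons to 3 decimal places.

-768.690

N=7 nodes, M=11 members, R=3 reactions → 2N=14, M+R=14
member 0 (0-1): L=7.2747, (cx,cy)=(0.1738,0.9848)
member 1 (0-2): L=2.8150, (cx,cy)=(1.0000,0.0000)
member 2 (1-2): L=7.3300, (cx,cy)=(0.2116,-0.9774)
member 3 (1-3): L=3.2230, (cx,cy)=(1.0000,0.0006)
member 4 (2-3): L=7.3585, (cx,cy)=(0.2272,0.9738)
member 5 (2-4): L=3.0790, (cx,cy)=(1.0000,0.0000)
member 6 (3-4): L=7.3028, (cx,cy)=(0.1927,-0.9813)
member 7 (3-5): L=2.8192, (cx,cy)=(0.9985,0.0546)
member 8 (4-5): L=7.4542, (cx,cy)=(0.1889,0.9820)
member 9 (4-6): L=2.7060, (cx,cy)=(1.0000,0.0000)
member 10 (5-6): L=7.4342, (cx,cy)=(0.1746,-0.9846)
solve A·x = −loads:
  F[0-1] = -712.5272 N (compression)
  F[0-2] = +3852.4144 N (tension)
  F[1-2] = -3791.8058 N (compression)
  F[1-3] = -768.6899 N (compression)
  F[2-3] = +3805.4873 N (tension)
  F[2-4] = +2185.3931 N (tension)
  F[3-4] = -3730.7944 N (compression)
  F[3-5] = +816.0097 N (tension)
  F[4-5] = +3728.0048 N (tension)
  F[4-6] = +762.4262 N (tension)
  F[5-6] = -4366.7354 N (compression)
  Rx@0 = -3728.6100 N
  Ry@0 = +701.6890 N
  Ry@6 = +4299.6610 N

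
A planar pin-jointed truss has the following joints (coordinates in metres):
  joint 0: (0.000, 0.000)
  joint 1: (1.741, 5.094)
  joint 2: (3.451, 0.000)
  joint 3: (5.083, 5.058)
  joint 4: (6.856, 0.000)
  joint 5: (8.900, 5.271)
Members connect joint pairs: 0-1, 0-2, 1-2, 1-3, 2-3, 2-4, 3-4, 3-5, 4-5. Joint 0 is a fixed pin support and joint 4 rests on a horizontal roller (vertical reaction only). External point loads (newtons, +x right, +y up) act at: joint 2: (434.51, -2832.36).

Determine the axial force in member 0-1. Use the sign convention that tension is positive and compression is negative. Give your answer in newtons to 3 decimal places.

N=6 nodes, M=9 members, R=3 reactions → 2N=12, M+R=12
member 0 (0-1): L=5.3833, (cx,cy)=(0.3234,0.9463)
member 1 (0-2): L=3.4510, (cx,cy)=(1.0000,0.0000)
member 2 (1-2): L=5.3734, (cx,cy)=(0.3182,-0.9480)
member 3 (1-3): L=3.3422, (cx,cy)=(0.9999,-0.0108)
member 4 (2-3): L=5.3148, (cx,cy)=(0.3071,0.9517)
member 5 (2-4): L=3.4050, (cx,cy)=(1.0000,0.0000)
member 6 (3-4): L=5.3597, (cx,cy)=(0.3308,-0.9437)
member 7 (3-5): L=3.8229, (cx,cy)=(0.9984,0.0557)
member 8 (4-5): L=5.6534, (cx,cy)=(0.3615,0.9324)
solve A·x = −loads:
  F[0-1] = -1486.5667 N (compression)
  F[0-2] = +915.2769 N (tension)
  F[1-2] = +1494.6879 N (tension)
  F[1-3] = -956.4874 N (compression)
  F[2-3] = +1487.2312 N (tension)
  F[2-4] = +499.7497 N (tension)
  F[3-4] = -1510.7344 N (compression)
  F[3-5] = +0.0000 N (tension)
  F[4-5] = +0.0000 N (tension)
  Rx@0 = -434.5100 N
  Ry@0 = +1406.6782 N
  Ry@4 = +1425.6818 N

-1486.567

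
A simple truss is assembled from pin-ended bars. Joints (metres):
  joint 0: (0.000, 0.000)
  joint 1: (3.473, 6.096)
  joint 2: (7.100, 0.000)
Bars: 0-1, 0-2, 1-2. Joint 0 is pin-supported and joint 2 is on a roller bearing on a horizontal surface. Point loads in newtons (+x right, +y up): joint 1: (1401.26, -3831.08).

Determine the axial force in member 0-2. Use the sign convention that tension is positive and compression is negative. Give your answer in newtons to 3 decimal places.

1830.815

N=3 nodes, M=3 members, R=3 reactions → 2N=6, M+R=6
member 0 (0-1): L=7.0159, (cx,cy)=(0.4950,0.8689)
member 1 (0-2): L=7.1000, (cx,cy)=(1.0000,0.0000)
member 2 (1-2): L=7.0934, (cx,cy)=(0.5113,-0.8594)
solve A·x = −loads:
  F[0-1] = -867.7562 N (compression)
  F[0-2] = +1830.8149 N (tension)
  F[1-2] = -3580.5639 N (compression)
  Rx@0 = -1401.2600 N
  Ry@0 = +753.9783 N
  Ry@2 = +3077.1017 N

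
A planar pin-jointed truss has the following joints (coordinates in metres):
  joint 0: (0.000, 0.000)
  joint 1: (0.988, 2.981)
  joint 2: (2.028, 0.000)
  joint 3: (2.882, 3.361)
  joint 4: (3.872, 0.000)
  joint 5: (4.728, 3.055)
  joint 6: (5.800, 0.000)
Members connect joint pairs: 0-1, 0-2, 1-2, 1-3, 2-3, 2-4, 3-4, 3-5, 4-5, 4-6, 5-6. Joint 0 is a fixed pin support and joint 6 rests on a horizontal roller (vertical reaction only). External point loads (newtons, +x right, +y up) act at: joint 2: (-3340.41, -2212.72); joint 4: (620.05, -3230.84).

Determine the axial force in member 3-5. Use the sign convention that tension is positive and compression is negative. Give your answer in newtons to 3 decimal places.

N=7 nodes, M=11 members, R=3 reactions → 2N=14, M+R=14
member 0 (0-1): L=3.1405, (cx,cy)=(0.3146,0.9492)
member 1 (0-2): L=2.0280, (cx,cy)=(1.0000,0.0000)
member 2 (1-2): L=3.1572, (cx,cy)=(0.3294,-0.9442)
member 3 (1-3): L=1.9317, (cx,cy)=(0.9805,0.1967)
member 4 (2-3): L=3.4678, (cx,cy)=(0.2463,0.9692)
member 5 (2-4): L=1.8440, (cx,cy)=(1.0000,0.0000)
member 6 (3-4): L=3.5038, (cx,cy)=(0.2826,-0.9593)
member 7 (3-5): L=1.8712, (cx,cy)=(0.9865,-0.1635)
member 8 (4-5): L=3.1727, (cx,cy)=(0.2698,0.9629)
member 9 (4-6): L=1.9280, (cx,cy)=(1.0000,0.0000)
member 10 (5-6): L=3.2376, (cx,cy)=(0.3311,-0.9436)
solve A·x = −loads:
  F[0-1] = -2647.4350 N (compression)
  F[0-2] = -1887.4681 N (compression)
  F[1-2] = +2322.0338 N (tension)
  F[1-3] = -1629.6226 N (compression)
  F[2-3] = +20.9263 N (tension)
  F[2-4] = +2212.6780 N (tension)
  F[3-4] = +618.4543 N (tension)
  F[3-5] = -1791.4910 N (compression)
  F[4-5] = +2739.1689 N (tension)
  F[4-6] = +1028.3316 N (tension)
  F[5-6] = -3105.7379 N (compression)
  Rx@0 = +2720.3600 N
  Ry@0 = +2513.0068 N
  Ry@6 = +2930.5532 N

-1791.491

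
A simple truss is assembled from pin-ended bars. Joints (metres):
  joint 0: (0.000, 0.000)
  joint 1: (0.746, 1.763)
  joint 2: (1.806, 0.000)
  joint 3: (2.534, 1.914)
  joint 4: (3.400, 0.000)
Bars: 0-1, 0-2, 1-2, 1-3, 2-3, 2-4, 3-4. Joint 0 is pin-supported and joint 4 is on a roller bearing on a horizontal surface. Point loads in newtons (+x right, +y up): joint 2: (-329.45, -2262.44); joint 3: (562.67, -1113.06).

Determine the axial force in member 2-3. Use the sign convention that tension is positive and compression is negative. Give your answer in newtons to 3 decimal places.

N=5 nodes, M=7 members, R=3 reactions → 2N=10, M+R=10
member 0 (0-1): L=1.9143, (cx,cy)=(0.3897,0.9209)
member 1 (0-2): L=1.8060, (cx,cy)=(1.0000,0.0000)
member 2 (1-2): L=2.0571, (cx,cy)=(0.5153,-0.8570)
member 3 (1-3): L=1.7944, (cx,cy)=(0.9965,0.0842)
member 4 (2-3): L=2.0478, (cx,cy)=(0.3555,0.9347)
member 5 (2-4): L=1.5940, (cx,cy)=(1.0000,0.0000)
member 6 (3-4): L=2.1008, (cx,cy)=(0.4122,-0.9111)
solve A·x = −loads:
  F[0-1] = -1115.6336 N (compression)
  F[0-2] = +667.9725 N (tension)
  F[1-2] = +1100.1457 N (tension)
  F[1-3] = -1005.2033 N (compression)
  F[2-3] = +1411.8220 N (tension)
  F[2-4] = +1062.3938 N (tension)
  F[3-4] = -2577.2226 N (compression)
  Rx@0 = -233.2200 N
  Ry@0 = +1027.4379 N
  Ry@4 = +2348.0621 N

1411.822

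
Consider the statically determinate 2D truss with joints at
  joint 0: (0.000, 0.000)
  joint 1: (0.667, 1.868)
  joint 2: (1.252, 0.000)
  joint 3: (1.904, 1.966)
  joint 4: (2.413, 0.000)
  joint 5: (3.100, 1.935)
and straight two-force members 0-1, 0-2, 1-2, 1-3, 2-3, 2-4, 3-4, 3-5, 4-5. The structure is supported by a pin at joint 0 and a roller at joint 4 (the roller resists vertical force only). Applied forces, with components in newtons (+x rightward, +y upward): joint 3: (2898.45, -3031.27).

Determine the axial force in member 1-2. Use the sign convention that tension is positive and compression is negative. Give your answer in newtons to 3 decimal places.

N=6 nodes, M=9 members, R=3 reactions → 2N=12, M+R=12
member 0 (0-1): L=1.9835, (cx,cy)=(0.3363,0.9418)
member 1 (0-2): L=1.2520, (cx,cy)=(1.0000,0.0000)
member 2 (1-2): L=1.9575, (cx,cy)=(0.2989,-0.9543)
member 3 (1-3): L=1.2409, (cx,cy)=(0.9969,0.0790)
member 4 (2-3): L=2.0713, (cx,cy)=(0.3148,0.9492)
member 5 (2-4): L=1.1610, (cx,cy)=(1.0000,0.0000)
member 6 (3-4): L=2.0308, (cx,cy)=(0.2506,-0.9681)
member 7 (3-5): L=1.1964, (cx,cy)=(0.9997,-0.0259)
member 8 (4-5): L=2.0533, (cx,cy)=(0.3346,0.9424)
solve A·x = −loads:
  F[0-1] = +1828.5923 N (tension)
  F[0-2] = +2283.5447 N (tension)
  F[1-2] = -1711.0756 N (compression)
  F[1-3] = +1129.8007 N (tension)
  F[2-3] = +1720.3290 N (tension)
  F[2-4] = +1230.6547 N (tension)
  F[3-4] = -4910.0991 N (compression)
  F[3-5] = -0.0000 N (compression)
  F[4-5] = +0.0000 N (tension)
  Rx@0 = -2898.4500 N
  Ry@0 = -1722.1037 N
  Ry@4 = +4753.3737 N

-1711.076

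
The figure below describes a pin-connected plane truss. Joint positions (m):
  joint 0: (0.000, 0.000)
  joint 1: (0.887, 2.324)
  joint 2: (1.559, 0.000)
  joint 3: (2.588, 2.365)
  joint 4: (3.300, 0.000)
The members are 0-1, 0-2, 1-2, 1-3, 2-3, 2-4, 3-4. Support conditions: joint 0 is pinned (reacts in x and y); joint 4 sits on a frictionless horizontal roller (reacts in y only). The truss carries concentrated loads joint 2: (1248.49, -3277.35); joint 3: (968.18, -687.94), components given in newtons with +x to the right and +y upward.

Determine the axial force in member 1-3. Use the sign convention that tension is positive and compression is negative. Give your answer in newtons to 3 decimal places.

-788.734

N=5 nodes, M=7 members, R=3 reactions → 2N=10, M+R=10
member 0 (0-1): L=2.4875, (cx,cy)=(0.3566,0.9343)
member 1 (0-2): L=1.5590, (cx,cy)=(1.0000,0.0000)
member 2 (1-2): L=2.4192, (cx,cy)=(0.2778,-0.9606)
member 3 (1-3): L=1.7015, (cx,cy)=(0.9997,0.0241)
member 4 (2-3): L=2.5792, (cx,cy)=(0.3990,0.9170)
member 5 (2-4): L=1.7410, (cx,cy)=(1.0000,0.0000)
member 6 (3-4): L=2.4699, (cx,cy)=(0.2883,-0.9575)
solve A·x = −loads:
  F[0-1] = -1266.8962 N (compression)
  F[0-2] = +2668.4203 N (tension)
  F[1-2] = +1212.3208 N (tension)
  F[1-3] = -788.7342 N (compression)
  F[2-3] = +2304.0561 N (tension)
  F[2-4] = +837.4426 N (tension)
  F[3-4] = -2904.9989 N (compression)
  Rx@0 = -2216.6700 N
  Ry@0 = +1183.6163 N
  Ry@4 = +2781.6737 N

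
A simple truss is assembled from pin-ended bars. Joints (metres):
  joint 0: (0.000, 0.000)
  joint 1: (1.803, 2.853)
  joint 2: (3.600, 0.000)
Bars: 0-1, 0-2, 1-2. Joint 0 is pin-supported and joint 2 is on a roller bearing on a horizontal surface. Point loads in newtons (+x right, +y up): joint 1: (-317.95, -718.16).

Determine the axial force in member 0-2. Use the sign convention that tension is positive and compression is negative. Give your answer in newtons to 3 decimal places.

N=3 nodes, M=3 members, R=3 reactions → 2N=6, M+R=6
member 0 (0-1): L=3.3750, (cx,cy)=(0.5342,0.8453)
member 1 (0-2): L=3.6000, (cx,cy)=(1.0000,0.0000)
member 2 (1-2): L=3.3718, (cx,cy)=(0.5330,-0.8461)
solve A·x = −loads:
  F[0-1] = -722.1428 N (compression)
  F[0-2] = +67.8382 N (tension)
  F[1-2] = -127.2870 N (compression)
  Rx@0 = +317.9500 N
  Ry@0 = +610.4569 N
  Ry@2 = +107.7031 N

67.838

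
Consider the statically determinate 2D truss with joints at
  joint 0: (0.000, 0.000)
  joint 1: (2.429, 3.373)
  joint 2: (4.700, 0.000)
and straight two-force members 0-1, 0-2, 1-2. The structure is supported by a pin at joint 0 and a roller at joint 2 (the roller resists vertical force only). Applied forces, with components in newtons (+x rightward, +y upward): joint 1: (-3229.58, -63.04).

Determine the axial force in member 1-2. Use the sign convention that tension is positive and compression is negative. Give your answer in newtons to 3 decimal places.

N=3 nodes, M=3 members, R=3 reactions → 2N=6, M+R=6
member 0 (0-1): L=4.1566, (cx,cy)=(0.5844,0.8115)
member 1 (0-2): L=4.7000, (cx,cy)=(1.0000,0.0000)
member 2 (1-2): L=4.0663, (cx,cy)=(0.5585,-0.8295)
solve A·x = −loads:
  F[0-1] = -2893.7095 N (compression)
  F[0-2] = -1538.5701 N (compression)
  F[1-2] = +2754.8415 N (tension)
  Rx@0 = +3229.5800 N
  Ry@0 = +2348.1994 N
  Ry@2 = -2285.1594 N

2754.841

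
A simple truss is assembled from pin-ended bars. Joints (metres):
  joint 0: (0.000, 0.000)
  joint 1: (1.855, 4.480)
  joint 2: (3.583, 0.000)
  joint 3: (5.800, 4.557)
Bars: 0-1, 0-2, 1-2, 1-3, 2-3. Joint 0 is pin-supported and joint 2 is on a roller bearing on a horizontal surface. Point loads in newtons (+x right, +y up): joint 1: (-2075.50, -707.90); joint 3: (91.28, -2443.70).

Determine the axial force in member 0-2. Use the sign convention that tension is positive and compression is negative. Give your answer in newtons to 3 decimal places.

-1442.478

N=4 nodes, M=5 members, R=3 reactions → 2N=8, M+R=8
member 0 (0-1): L=4.8489, (cx,cy)=(0.3826,0.9239)
member 1 (0-2): L=3.5830, (cx,cy)=(1.0000,0.0000)
member 2 (1-2): L=4.8017, (cx,cy)=(0.3599,-0.9330)
member 3 (1-3): L=3.9458, (cx,cy)=(0.9998,0.0195)
member 4 (2-3): L=5.0677, (cx,cy)=(0.4375,0.8992)
solve A·x = −loads:
  F[0-1] = -1416.0805 N (compression)
  F[0-2] = -1442.4782 N (compression)
  F[1-2] = +670.6136 N (tension)
  F[1-3] = +1292.6692 N (tension)
  F[2-3] = -2745.6038 N (compression)
  Rx@0 = +1984.2200 N
  Ry@0 = +1308.3576 N
  Ry@2 = +1843.2424 N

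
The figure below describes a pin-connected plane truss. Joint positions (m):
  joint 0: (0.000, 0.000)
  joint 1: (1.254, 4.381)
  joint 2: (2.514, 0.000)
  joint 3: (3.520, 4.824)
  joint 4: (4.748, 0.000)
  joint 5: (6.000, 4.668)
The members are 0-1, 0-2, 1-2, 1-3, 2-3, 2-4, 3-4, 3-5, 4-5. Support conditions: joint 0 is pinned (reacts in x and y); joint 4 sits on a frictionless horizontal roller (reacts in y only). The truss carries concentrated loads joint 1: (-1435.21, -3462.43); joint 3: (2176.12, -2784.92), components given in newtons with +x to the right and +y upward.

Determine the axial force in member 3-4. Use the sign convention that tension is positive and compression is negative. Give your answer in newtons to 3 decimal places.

-3989.074

N=6 nodes, M=9 members, R=3 reactions → 2N=12, M+R=12
member 0 (0-1): L=4.5569, (cx,cy)=(0.2752,0.9614)
member 1 (0-2): L=2.5140, (cx,cy)=(1.0000,0.0000)
member 2 (1-2): L=4.5586, (cx,cy)=(0.2764,-0.9610)
member 3 (1-3): L=2.3089, (cx,cy)=(0.9814,0.1919)
member 4 (2-3): L=4.9278, (cx,cy)=(0.2041,0.9789)
member 5 (2-4): L=2.2340, (cx,cy)=(1.0000,0.0000)
member 6 (3-4): L=4.9778, (cx,cy)=(0.2467,-0.9691)
member 7 (3-5): L=2.4849, (cx,cy)=(0.9980,-0.0628)
member 8 (4-5): L=4.8330, (cx,cy)=(0.2591,0.9659)
solve A·x = −loads:
  F[0-1] = -2477.2052 N (compression)
  F[0-2] = +1422.5993 N (tension)
  F[1-2] = -919.6866 N (compression)
  F[1-3] = +1026.8000 N (tension)
  F[2-3] = +902.8724 N (tension)
  F[2-4] = +984.0766 N (tension)
  F[3-4] = -3989.0739 N (compression)
  F[3-5] = -0.0000 N (compression)
  F[4-5] = +0.0000 N (tension)
  Rx@0 = -740.9100 N
  Ry@0 = +2381.5637 N
  Ry@4 = +3865.7863 N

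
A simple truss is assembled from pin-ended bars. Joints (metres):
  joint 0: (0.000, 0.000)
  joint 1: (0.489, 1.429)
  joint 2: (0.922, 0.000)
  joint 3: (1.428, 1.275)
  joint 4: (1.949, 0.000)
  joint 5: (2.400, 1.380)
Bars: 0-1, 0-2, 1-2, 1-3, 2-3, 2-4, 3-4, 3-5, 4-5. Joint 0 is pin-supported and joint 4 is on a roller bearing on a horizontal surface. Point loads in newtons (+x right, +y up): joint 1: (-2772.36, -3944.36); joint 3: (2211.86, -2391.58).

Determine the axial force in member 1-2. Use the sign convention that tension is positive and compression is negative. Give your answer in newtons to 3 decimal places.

N=6 nodes, M=9 members, R=3 reactions → 2N=12, M+R=12
member 0 (0-1): L=1.5104, (cx,cy)=(0.3238,0.9461)
member 1 (0-2): L=0.9220, (cx,cy)=(1.0000,0.0000)
member 2 (1-2): L=1.4932, (cx,cy)=(0.2900,-0.9570)
member 3 (1-3): L=0.9515, (cx,cy)=(0.9868,-0.1618)
member 4 (2-3): L=1.3717, (cx,cy)=(0.3689,0.9295)
member 5 (2-4): L=1.0270, (cx,cy)=(1.0000,0.0000)
member 6 (3-4): L=1.3773, (cx,cy)=(0.3783,-0.9257)
member 7 (3-5): L=0.9777, (cx,cy)=(0.9942,0.1074)
member 8 (4-5): L=1.4518, (cx,cy)=(0.3106,0.9505)
solve A·x = −loads:
  F[0-1] = -4417.7138 N (compression)
  F[0-2] = +869.8041 N (tension)
  F[1-2] = +16.8240 N (tension)
  F[1-3] = +1355.0411 N (tension)
  F[2-3] = -17.3227 N (compression)
  F[2-4] = +881.0728 N (tension)
  F[3-4] = -2329.2456 N (compression)
  F[3-5] = -0.0000 N (compression)
  F[4-5] = +0.0000 N (tension)
  Rx@0 = +560.5000 N
  Ry@0 = +4179.7638 N
  Ry@4 = +2156.1762 N

16.824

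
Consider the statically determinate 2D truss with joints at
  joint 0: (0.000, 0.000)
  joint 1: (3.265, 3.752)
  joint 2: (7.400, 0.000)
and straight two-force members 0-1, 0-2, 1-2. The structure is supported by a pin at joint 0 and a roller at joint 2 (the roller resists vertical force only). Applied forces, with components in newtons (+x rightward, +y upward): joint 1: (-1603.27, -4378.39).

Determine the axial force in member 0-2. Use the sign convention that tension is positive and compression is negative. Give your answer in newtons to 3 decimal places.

1233.133

N=3 nodes, M=3 members, R=3 reactions → 2N=6, M+R=6
member 0 (0-1): L=4.9737, (cx,cy)=(0.6565,0.7544)
member 1 (0-2): L=7.4000, (cx,cy)=(1.0000,0.0000)
member 2 (1-2): L=5.5835, (cx,cy)=(0.7406,-0.6720)
solve A·x = −loads:
  F[0-1] = -4320.8051 N (compression)
  F[0-2] = +1233.1331 N (tension)
  F[1-2] = -1665.1093 N (compression)
  Rx@0 = +1603.2700 N
  Ry@0 = +3259.4746 N
  Ry@2 = +1118.9154 N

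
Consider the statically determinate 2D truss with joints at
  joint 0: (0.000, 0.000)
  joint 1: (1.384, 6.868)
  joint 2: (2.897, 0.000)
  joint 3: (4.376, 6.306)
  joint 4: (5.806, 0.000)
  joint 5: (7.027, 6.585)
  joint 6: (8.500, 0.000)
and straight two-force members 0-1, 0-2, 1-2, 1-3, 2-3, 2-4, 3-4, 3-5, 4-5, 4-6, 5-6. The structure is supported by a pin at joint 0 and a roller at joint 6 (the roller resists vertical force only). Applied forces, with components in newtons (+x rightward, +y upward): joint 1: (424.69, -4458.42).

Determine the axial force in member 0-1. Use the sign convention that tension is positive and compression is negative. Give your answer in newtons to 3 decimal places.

N=7 nodes, M=11 members, R=3 reactions → 2N=14, M+R=14
member 0 (0-1): L=7.0061, (cx,cy)=(0.1975,0.9803)
member 1 (0-2): L=2.8970, (cx,cy)=(1.0000,0.0000)
member 2 (1-2): L=7.0327, (cx,cy)=(0.2151,-0.9766)
member 3 (1-3): L=3.0443, (cx,cy)=(0.9828,-0.1846)
member 4 (2-3): L=6.4771, (cx,cy)=(0.2283,0.9736)
member 5 (2-4): L=2.9090, (cx,cy)=(1.0000,0.0000)
member 6 (3-4): L=6.4661, (cx,cy)=(0.2212,-0.9752)
member 7 (3-5): L=2.6656, (cx,cy)=(0.9945,0.1047)
member 8 (4-5): L=6.6972, (cx,cy)=(0.1823,0.9832)
member 9 (4-6): L=2.6940, (cx,cy)=(1.0000,0.0000)
member 10 (5-6): L=6.7477, (cx,cy)=(0.2183,-0.9759)
solve A·x = −loads:
  F[0-1] = -3457.4671 N (compression)
  F[0-2] = +1107.6893 N (tension)
  F[1-2] = -919.7264 N (compression)
  F[1-3] = -925.7317 N (compression)
  F[2-3] = +922.5630 N (tension)
  F[2-4] = +699.1607 N (tension)
  F[3-4] = -1144.3677 N (compression)
  F[3-5] = -448.5438 N (compression)
  F[4-5] = +1135.0552 N (tension)
  F[4-6] = +239.1439 N (tension)
  F[5-6] = -1095.5058 N (compression)
  Rx@0 = -424.6900 N
  Ry@0 = +3389.3348 N
  Ry@6 = +1069.0852 N

-3457.467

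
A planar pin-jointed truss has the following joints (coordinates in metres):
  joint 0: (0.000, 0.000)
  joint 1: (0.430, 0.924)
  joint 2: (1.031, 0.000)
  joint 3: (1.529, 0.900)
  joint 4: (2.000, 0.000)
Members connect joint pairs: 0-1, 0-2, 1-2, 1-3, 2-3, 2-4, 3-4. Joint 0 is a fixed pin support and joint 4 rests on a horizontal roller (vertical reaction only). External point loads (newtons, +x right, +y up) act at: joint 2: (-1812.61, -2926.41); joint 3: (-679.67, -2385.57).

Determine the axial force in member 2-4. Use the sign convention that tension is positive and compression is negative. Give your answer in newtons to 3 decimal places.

1583.858

N=5 nodes, M=7 members, R=3 reactions → 2N=10, M+R=10
member 0 (0-1): L=1.0192, (cx,cy)=(0.4219,0.9066)
member 1 (0-2): L=1.0310, (cx,cy)=(1.0000,0.0000)
member 2 (1-2): L=1.1023, (cx,cy)=(0.5452,-0.8383)
member 3 (1-3): L=1.0993, (cx,cy)=(0.9998,-0.0218)
member 4 (2-3): L=1.0286, (cx,cy)=(0.4842,0.8750)
member 5 (2-4): L=0.9690, (cx,cy)=(1.0000,0.0000)
member 6 (3-4): L=1.0158, (cx,cy)=(0.4637,-0.8860)
solve A·x = −loads:
  F[0-1] = -2520.8621 N (compression)
  F[0-2] = -1428.6820 N (compression)
  F[1-2] = +2793.8136 N (tension)
  F[1-3] = -2587.5233 N (compression)
  F[2-3] = +667.9206 N (tension)
  F[2-4] = +1583.8585 N (tension)
  F[3-4] = -3415.8741 N (compression)
  Rx@0 = +2492.2800 N
  Ry@0 = +2285.4989 N
  Ry@4 = +3026.4811 N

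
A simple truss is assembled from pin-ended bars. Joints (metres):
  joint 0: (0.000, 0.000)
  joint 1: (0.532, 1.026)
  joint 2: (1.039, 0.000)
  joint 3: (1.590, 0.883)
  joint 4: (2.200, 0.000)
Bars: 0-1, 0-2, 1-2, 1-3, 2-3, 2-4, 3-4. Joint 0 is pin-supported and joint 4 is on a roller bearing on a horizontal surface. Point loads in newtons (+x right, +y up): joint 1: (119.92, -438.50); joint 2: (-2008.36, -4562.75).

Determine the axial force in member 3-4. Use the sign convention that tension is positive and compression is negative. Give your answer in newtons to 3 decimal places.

-2815.913

N=5 nodes, M=7 members, R=3 reactions → 2N=10, M+R=10
member 0 (0-1): L=1.1557, (cx,cy)=(0.4603,0.8878)
member 1 (0-2): L=1.0390, (cx,cy)=(1.0000,0.0000)
member 2 (1-2): L=1.1444, (cx,cy)=(0.4430,-0.8965)
member 3 (1-3): L=1.0676, (cx,cy)=(0.9910,-0.1339)
member 4 (2-3): L=1.0408, (cx,cy)=(0.5294,0.8484)
member 5 (2-4): L=1.1610, (cx,cy)=(1.0000,0.0000)
member 6 (3-4): L=1.0732, (cx,cy)=(0.5684,-0.8228)
solve A·x = −loads:
  F[0-1] = -3023.8359 N (compression)
  F[0-2] = -496.5164 N (compression)
  F[1-2] = +2928.7108 N (tension)
  F[1-3] = -2834.8494 N (compression)
  F[2-3] = +2283.3256 N (tension)
  F[2-4] = +1600.5253 N (tension)
  F[3-4] = -2815.9126 N (compression)
  Rx@0 = +1888.4400 N
  Ry@0 = +2684.4240 N
  Ry@4 = +2316.8260 N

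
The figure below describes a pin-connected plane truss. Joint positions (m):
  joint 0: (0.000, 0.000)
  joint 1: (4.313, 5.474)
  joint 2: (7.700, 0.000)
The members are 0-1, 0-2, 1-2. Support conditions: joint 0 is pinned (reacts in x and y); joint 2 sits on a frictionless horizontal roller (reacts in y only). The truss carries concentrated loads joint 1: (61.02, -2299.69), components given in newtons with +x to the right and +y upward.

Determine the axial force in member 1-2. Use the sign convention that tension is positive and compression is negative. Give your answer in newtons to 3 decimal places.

-1565.774

N=3 nodes, M=3 members, R=3 reactions → 2N=6, M+R=6
member 0 (0-1): L=6.9690, (cx,cy)=(0.6189,0.7855)
member 1 (0-2): L=7.7000, (cx,cy)=(1.0000,0.0000)
member 2 (1-2): L=6.4371, (cx,cy)=(0.5262,-0.8504)
solve A·x = −loads:
  F[0-1] = -1232.6016 N (compression)
  F[0-2] = +823.8594 N (tension)
  F[1-2] = -1565.7743 N (compression)
  Rx@0 = -61.0200 N
  Ry@0 = +968.1853 N
  Ry@2 = +1331.5047 N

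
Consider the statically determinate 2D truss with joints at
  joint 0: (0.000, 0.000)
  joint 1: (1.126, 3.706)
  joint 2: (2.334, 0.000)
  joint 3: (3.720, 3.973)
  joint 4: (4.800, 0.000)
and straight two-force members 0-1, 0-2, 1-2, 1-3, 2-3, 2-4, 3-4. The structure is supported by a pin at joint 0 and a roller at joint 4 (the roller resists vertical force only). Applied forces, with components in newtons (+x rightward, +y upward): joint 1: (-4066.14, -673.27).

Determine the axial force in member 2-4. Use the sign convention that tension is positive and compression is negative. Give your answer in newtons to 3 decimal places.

-810.465

N=5 nodes, M=7 members, R=3 reactions → 2N=10, M+R=10
member 0 (0-1): L=3.8733, (cx,cy)=(0.2907,0.9568)
member 1 (0-2): L=2.3340, (cx,cy)=(1.0000,0.0000)
member 2 (1-2): L=3.8979, (cx,cy)=(0.3099,-0.9508)
member 3 (1-3): L=2.6077, (cx,cy)=(0.9947,0.1024)
member 4 (2-3): L=4.2078, (cx,cy)=(0.3294,0.9442)
member 5 (2-4): L=2.4660, (cx,cy)=(1.0000,0.0000)
member 6 (3-4): L=4.1172, (cx,cy)=(0.2623,-0.9650)
solve A·x = −loads:
  F[0-1] = -3819.6986 N (compression)
  F[0-2] = -2955.7171 N (compression)
  F[1-2] = +3343.6549 N (tension)
  F[1-3] = +1929.6273 N (tension)
  F[2-3] = -3366.9245 N (compression)
  F[2-4] = -810.4651 N (compression)
  F[3-4] = +3089.6543 N (tension)
  Rx@0 = +4066.1400 N
  Ry@0 = +3654.7310 N
  Ry@4 = -2981.4610 N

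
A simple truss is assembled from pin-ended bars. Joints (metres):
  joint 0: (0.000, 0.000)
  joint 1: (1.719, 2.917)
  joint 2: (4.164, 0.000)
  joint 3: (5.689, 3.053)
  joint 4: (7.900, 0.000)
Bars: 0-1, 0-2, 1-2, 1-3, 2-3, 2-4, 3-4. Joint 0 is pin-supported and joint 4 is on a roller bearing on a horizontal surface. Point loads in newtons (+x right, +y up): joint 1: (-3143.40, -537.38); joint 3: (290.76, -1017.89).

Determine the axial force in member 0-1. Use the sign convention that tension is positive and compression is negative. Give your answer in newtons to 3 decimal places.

N=5 nodes, M=7 members, R=3 reactions → 2N=10, M+R=10
member 0 (0-1): L=3.3858, (cx,cy)=(0.5077,0.8615)
member 1 (0-2): L=4.1640, (cx,cy)=(1.0000,0.0000)
member 2 (1-2): L=3.8062, (cx,cy)=(0.6424,-0.7664)
member 3 (1-3): L=3.9723, (cx,cy)=(0.9994,0.0342)
member 4 (2-3): L=3.4127, (cx,cy)=(0.4469,0.8946)
member 5 (2-4): L=3.7360, (cx,cy)=(1.0000,0.0000)
member 6 (3-4): L=3.7695, (cx,cy)=(0.5865,-0.8099)
solve A·x = −loads:
  F[0-1] = -2035.4843 N (compression)
  F[0-2] = -1819.2164 N (compression)
  F[1-2] = +1634.3808 N (tension)
  F[1-3] = +1060.7073 N (tension)
  F[2-3] = -1400.1398 N (compression)
  F[2-4] = -143.6563 N (compression)
  F[3-4] = +244.9191 N (tension)
  Rx@0 = +2852.6400 N
  Ry@0 = +1753.6339 N
  Ry@4 = -198.3639 N

-2035.484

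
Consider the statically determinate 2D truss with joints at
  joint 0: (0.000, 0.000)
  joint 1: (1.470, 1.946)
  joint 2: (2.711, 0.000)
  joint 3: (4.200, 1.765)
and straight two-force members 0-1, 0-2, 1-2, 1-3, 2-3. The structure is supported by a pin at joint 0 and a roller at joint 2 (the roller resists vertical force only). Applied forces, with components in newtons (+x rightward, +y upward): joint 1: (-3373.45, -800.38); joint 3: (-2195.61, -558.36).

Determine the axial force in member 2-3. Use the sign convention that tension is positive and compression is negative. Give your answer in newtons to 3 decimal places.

-872.183

N=4 nodes, M=5 members, R=3 reactions → 2N=8, M+R=8
member 0 (0-1): L=2.4388, (cx,cy)=(0.6028,0.7979)
member 1 (0-2): L=2.7110, (cx,cy)=(1.0000,0.0000)
member 2 (1-2): L=2.3080, (cx,cy)=(0.5377,-0.8431)
member 3 (1-3): L=2.7360, (cx,cy)=(0.9978,-0.0662)
member 4 (2-3): L=2.3092, (cx,cy)=(0.6448,0.7643)
solve A·x = −loads:
  F[0-1] = -4901.0420 N (compression)
  F[0-2] = -2614.9477 N (compression)
  F[1-2] = +3817.3618 N (tension)
  F[1-3] = -1636.7986 N (compression)
  F[2-3] = -872.1828 N (compression)
  Rx@0 = +5569.0600 N
  Ry@0 = +3910.6820 N
  Ry@2 = -2551.9420 N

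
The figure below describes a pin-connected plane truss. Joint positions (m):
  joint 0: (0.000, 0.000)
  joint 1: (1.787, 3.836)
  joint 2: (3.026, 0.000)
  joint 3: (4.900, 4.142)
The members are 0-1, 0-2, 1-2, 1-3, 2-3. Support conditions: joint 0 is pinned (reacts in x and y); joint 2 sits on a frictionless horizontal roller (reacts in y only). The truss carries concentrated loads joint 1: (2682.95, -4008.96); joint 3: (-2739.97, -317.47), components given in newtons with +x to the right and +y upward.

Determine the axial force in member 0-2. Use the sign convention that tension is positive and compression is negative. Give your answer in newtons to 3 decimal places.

778.819

N=4 nodes, M=5 members, R=3 reactions → 2N=8, M+R=8
member 0 (0-1): L=4.2318, (cx,cy)=(0.4223,0.9065)
member 1 (0-2): L=3.0260, (cx,cy)=(1.0000,0.0000)
member 2 (1-2): L=4.0311, (cx,cy)=(0.3074,-0.9516)
member 3 (1-3): L=3.1280, (cx,cy)=(0.9952,0.0978)
member 4 (2-3): L=4.5462, (cx,cy)=(0.4122,0.9111)
solve A·x = −loads:
  F[0-1] = -1979.3603 N (compression)
  F[0-2] = +778.8190 N (tension)
  F[1-2] = -2608.0739 N (compression)
  F[1-3] = -2730.2725 N (compression)
  F[2-3] = -55.2948 N (compression)
  Rx@0 = +57.0200 N
  Ry@0 = +1794.2241 N
  Ry@2 = +2532.2059 N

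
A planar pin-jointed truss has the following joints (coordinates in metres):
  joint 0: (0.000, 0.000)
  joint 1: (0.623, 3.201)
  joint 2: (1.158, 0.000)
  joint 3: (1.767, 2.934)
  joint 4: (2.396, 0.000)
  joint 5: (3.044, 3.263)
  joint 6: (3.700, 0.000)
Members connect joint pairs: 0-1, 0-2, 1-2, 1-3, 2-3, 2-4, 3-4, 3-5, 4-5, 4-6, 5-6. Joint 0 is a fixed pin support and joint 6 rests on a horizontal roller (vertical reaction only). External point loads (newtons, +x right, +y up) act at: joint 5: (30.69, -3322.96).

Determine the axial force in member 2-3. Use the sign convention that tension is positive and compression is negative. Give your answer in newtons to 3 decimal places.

N=7 nodes, M=11 members, R=3 reactions → 2N=14, M+R=14
member 0 (0-1): L=3.2611, (cx,cy)=(0.1910,0.9816)
member 1 (0-2): L=1.1580, (cx,cy)=(1.0000,0.0000)
member 2 (1-2): L=3.2454, (cx,cy)=(0.1648,-0.9863)
member 3 (1-3): L=1.1747, (cx,cy)=(0.9738,-0.2273)
member 4 (2-3): L=2.9965, (cx,cy)=(0.2032,0.9791)
member 5 (2-4): L=1.2380, (cx,cy)=(1.0000,0.0000)
member 6 (3-4): L=3.0007, (cx,cy)=(0.2096,-0.9778)
member 7 (3-5): L=1.3187, (cx,cy)=(0.9684,0.2495)
member 8 (4-5): L=3.3267, (cx,cy)=(0.1948,0.9808)
member 9 (4-6): L=1.3040, (cx,cy)=(1.0000,0.0000)
member 10 (5-6): L=3.3283, (cx,cy)=(0.1971,-0.9804)
solve A·x = −loads:
  F[0-1] = -572.6334 N (compression)
  F[0-2] = +140.0870 N (tension)
  F[1-2] = +619.9528 N (tension)
  F[1-3] = -217.2820 N (compression)
  F[2-3] = -624.5045 N (compression)
  F[2-4] = +369.2063 N (tension)
  F[3-4] = +460.2425 N (tension)
  F[3-5] = -449.1970 N (compression)
  F[4-5] = -458.8054 N (compression)
  F[4-6] = +555.0515 N (tension)
  F[5-6] = -2816.1151 N (compression)
  Rx@0 = -30.6900 N
  Ry@0 = +562.0866 N
  Ry@6 = +2760.8734 N

-624.505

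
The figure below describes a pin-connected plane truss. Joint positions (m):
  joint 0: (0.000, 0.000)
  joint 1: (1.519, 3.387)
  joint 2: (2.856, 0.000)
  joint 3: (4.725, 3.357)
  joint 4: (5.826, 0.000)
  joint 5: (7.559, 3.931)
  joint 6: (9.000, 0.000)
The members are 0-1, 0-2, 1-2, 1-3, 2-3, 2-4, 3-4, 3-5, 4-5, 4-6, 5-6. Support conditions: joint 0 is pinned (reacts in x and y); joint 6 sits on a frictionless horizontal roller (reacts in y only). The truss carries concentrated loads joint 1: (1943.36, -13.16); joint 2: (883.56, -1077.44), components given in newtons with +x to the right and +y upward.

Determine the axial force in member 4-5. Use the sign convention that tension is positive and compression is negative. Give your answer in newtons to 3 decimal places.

N=7 nodes, M=11 members, R=3 reactions → 2N=14, M+R=14
member 0 (0-1): L=3.7120, (cx,cy)=(0.4092,0.9124)
member 1 (0-2): L=2.8560, (cx,cy)=(1.0000,0.0000)
member 2 (1-2): L=3.6413, (cx,cy)=(0.3672,-0.9302)
member 3 (1-3): L=3.2061, (cx,cy)=(1.0000,-0.0094)
member 4 (2-3): L=3.8422, (cx,cy)=(0.4864,0.8737)
member 5 (2-4): L=2.9700, (cx,cy)=(1.0000,0.0000)
member 6 (3-4): L=3.5329, (cx,cy)=(0.3116,-0.9502)
member 7 (3-5): L=2.8915, (cx,cy)=(0.9801,0.1985)
member 8 (4-5): L=4.2961, (cx,cy)=(0.4034,0.9150)
member 9 (4-6): L=3.1740, (cx,cy)=(1.0000,0.0000)
member 10 (5-6): L=4.1868, (cx,cy)=(0.3442,-0.9389)
solve A·x = −loads:
  F[0-1] = -16.5711 N (compression)
  F[0-2] = +2833.7011 N (tension)
  F[1-2] = +21.8065 N (tension)
  F[1-3] = -1958.2335 N (compression)
  F[2-3] = +1209.9560 N (tension)
  F[2-4] = +1369.5789 N (tension)
  F[3-4] = -1335.0916 N (compression)
  F[3-5] = -972.8741 N (compression)
  F[4-5] = +1386.4133 N (tension)
  F[4-6] = +394.2423 N (tension)
  F[5-6] = -1145.4623 N (compression)
  Rx@0 = -2826.9200 N
  Ry@0 = +15.1201 N
  Ry@6 = +1075.4799 N

1386.413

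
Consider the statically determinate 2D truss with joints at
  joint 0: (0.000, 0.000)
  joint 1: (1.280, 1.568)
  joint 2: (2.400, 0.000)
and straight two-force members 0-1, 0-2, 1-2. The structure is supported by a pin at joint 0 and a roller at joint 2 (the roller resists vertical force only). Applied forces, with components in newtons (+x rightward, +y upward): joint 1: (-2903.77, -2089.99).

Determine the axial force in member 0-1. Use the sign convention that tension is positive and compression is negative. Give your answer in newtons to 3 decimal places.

-3708.019

N=3 nodes, M=3 members, R=3 reactions → 2N=6, M+R=6
member 0 (0-1): L=2.0241, (cx,cy)=(0.6324,0.7747)
member 1 (0-2): L=2.4000, (cx,cy)=(1.0000,0.0000)
member 2 (1-2): L=1.9269, (cx,cy)=(0.5812,-0.8137)
solve A·x = −loads:
  F[0-1] = -3708.0189 N (compression)
  F[0-2] = -558.9060 N (compression)
  F[1-2] = +961.5782 N (tension)
  Rx@0 = +2903.7700 N
  Ry@0 = +2872.4584 N
  Ry@2 = -782.4684 N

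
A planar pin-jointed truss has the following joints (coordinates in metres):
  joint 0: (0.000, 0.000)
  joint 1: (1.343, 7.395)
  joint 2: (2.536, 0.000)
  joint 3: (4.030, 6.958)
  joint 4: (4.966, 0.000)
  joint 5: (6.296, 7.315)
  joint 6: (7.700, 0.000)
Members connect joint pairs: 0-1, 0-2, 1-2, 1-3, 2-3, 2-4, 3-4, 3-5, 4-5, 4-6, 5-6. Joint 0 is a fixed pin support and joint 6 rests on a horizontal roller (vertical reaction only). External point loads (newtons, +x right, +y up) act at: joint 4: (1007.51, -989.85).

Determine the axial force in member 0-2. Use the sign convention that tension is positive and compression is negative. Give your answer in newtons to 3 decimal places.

N=7 nodes, M=11 members, R=3 reactions → 2N=14, M+R=14
member 0 (0-1): L=7.5160, (cx,cy)=(0.1787,0.9839)
member 1 (0-2): L=2.5360, (cx,cy)=(1.0000,0.0000)
member 2 (1-2): L=7.4906, (cx,cy)=(0.1593,-0.9872)
member 3 (1-3): L=2.7223, (cx,cy)=(0.9870,-0.1605)
member 4 (2-3): L=7.1166, (cx,cy)=(0.2099,0.9777)
member 5 (2-4): L=2.4300, (cx,cy)=(1.0000,0.0000)
member 6 (3-4): L=7.0207, (cx,cy)=(0.1333,-0.9911)
member 7 (3-5): L=2.2939, (cx,cy)=(0.9878,0.1556)
member 8 (4-5): L=7.4349, (cx,cy)=(0.1789,0.9839)
member 9 (4-6): L=2.7340, (cx,cy)=(1.0000,0.0000)
member 10 (5-6): L=7.4485, (cx,cy)=(0.1885,-0.9821)
solve A·x = −loads:
  F[0-1] = -357.2099 N (compression)
  F[0-2] = +1071.3386 N (tension)
  F[1-2] = +376.3957 N (tension)
  F[1-3] = -125.4019 N (compression)
  F[2-3] = -380.0605 N (compression)
  F[2-4] = +1211.0725 N (tension)
  F[3-4] = +315.5792 N (tension)
  F[3-5] = -248.6655 N (compression)
  F[4-5] = +688.1885 N (tension)
  F[4-6] = +122.5288 N (tension)
  F[5-6] = -650.0414 N (compression)
  Rx@0 = -1007.5100 N
  Ry@0 = +351.4610 N
  Ry@6 = +638.3890 N

1071.339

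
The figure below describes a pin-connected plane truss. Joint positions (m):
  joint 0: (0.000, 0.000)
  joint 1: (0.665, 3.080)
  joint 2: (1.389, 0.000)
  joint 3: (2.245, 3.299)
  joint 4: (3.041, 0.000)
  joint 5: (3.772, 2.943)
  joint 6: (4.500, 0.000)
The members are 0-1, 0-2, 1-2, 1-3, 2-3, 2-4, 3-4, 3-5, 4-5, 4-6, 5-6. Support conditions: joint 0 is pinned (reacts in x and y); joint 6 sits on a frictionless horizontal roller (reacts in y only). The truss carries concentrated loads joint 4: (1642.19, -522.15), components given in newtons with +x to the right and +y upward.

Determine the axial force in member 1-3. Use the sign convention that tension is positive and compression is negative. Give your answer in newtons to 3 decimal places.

N=7 nodes, M=11 members, R=3 reactions → 2N=14, M+R=14
member 0 (0-1): L=3.1510, (cx,cy)=(0.2110,0.9775)
member 1 (0-2): L=1.3890, (cx,cy)=(1.0000,0.0000)
member 2 (1-2): L=3.1639, (cx,cy)=(0.2288,-0.9735)
member 3 (1-3): L=1.5951, (cx,cy)=(0.9905,0.1373)
member 4 (2-3): L=3.4082, (cx,cy)=(0.2512,0.9679)
member 5 (2-4): L=1.6520, (cx,cy)=(1.0000,0.0000)
member 6 (3-4): L=3.3937, (cx,cy)=(0.2346,-0.9721)
member 7 (3-5): L=1.5679, (cx,cy)=(0.9739,-0.2270)
member 8 (4-5): L=3.0324, (cx,cy)=(0.2411,0.9705)
member 9 (4-6): L=1.4590, (cx,cy)=(1.0000,0.0000)
member 10 (5-6): L=3.0317, (cx,cy)=(0.2401,-0.9707)
solve A·x = −loads:
  F[0-1] = -173.1936 N (compression)
  F[0-2] = +1678.7418 N (tension)
  F[1-2] = +163.3793 N (tension)
  F[1-3] = -74.6444 N (compression)
  F[2-3] = -164.3110 N (compression)
  F[2-4] = +1757.3952 N (tension)
  F[3-4] = +213.8075 N (tension)
  F[3-5] = -169.7889 N (compression)
  F[4-5] = +323.8577 N (tension)
  F[4-6] = +87.2851 N (tension)
  F[5-6] = -363.4928 N (compression)
  Rx@0 = -1642.1900 N
  Ry@0 = +169.2926 N
  Ry@6 = +352.8574 N

-74.644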